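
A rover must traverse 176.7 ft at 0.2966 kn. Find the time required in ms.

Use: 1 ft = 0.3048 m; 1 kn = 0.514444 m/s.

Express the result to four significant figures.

176.7 ft × 0.3048 = 53.8582 m
0.2966 kn × 0.514444 = 0.152584 m/s
t = d / v = 53.8582 m / 0.152584 m/s = 352.974 s
352.974 s ÷ (0.001 s/ms) = 352974 ms

3.530×10⁵ ms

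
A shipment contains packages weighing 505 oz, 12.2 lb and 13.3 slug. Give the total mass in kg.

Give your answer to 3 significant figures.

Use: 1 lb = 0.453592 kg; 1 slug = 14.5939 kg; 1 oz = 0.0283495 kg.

214 kg

505 oz × 0.0283495 = 14.3165 kg
12.2 lb × 0.453592 = 5.53382 kg
13.3 slug × 14.5939 = 194.099 kg
Total: 14.3165 + 5.53382 + 194.099 = 213.949 kg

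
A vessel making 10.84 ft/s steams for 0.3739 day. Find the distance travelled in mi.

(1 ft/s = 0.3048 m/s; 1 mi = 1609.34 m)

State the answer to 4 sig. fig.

66.32 mi

10.84 ft/s × 0.3048 → 3.30403 m/s
0.3739 day × 86400 → 32305 s
d = v × t = 3.30403 m/s × 32305 s = 106737 m
106737 m ÷ (1609.34 m/mi) = 66.3235 mi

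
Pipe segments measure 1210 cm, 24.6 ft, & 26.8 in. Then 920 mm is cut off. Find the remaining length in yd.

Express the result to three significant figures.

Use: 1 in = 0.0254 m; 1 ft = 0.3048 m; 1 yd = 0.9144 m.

21.2 yd

1210 cm × 0.01 = 12.1 m
24.6 ft × 0.3048 = 7.49808 m
26.8 in × 0.0254 = 0.68072 m
920 mm × 0.001 = 0.92 m
Net: 12.1 + 7.49808 + 0.68072 − 0.92 = 19.3588 m
In yd: 19.3588 / 0.9144 = 21.171 yd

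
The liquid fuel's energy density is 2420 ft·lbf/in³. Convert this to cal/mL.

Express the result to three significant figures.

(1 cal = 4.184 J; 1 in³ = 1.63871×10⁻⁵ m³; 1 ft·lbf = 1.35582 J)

47.9 cal/mL

2420 ft·lbf/in³ × 1.35582 J/ft·lbf ÷ 1.63871×10⁻⁵ m³/in³ = 2.00224×10⁸ J/m³
2.00224×10⁸ J/m³ ÷ 4.184 J/cal × 10⁻⁶ m³/mL = 47.8547 cal/mL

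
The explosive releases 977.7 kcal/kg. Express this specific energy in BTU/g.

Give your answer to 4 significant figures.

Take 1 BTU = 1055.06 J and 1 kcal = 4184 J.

3.877 BTU/g

977.7 kcal/kg × 4184 J/kcal = 4.0907×10⁶ J/kg
4.0907×10⁶ J/kg ÷ 1055.06 J/BTU × 0.001 kg/g = 3.87722 BTU/g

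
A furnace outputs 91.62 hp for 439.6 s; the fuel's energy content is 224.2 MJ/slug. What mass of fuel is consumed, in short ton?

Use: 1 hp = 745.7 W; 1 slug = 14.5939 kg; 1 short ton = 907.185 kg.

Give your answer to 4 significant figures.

0.002155 short ton

91.62 hp → 68321 W
E = P × t = 68321 × 439.6 = 3.00339×10⁷ J
224.2 MJ/slug → 1.53626×10⁷ J/kg
m = E / e_s = 3.00339×10⁷ / 1.53626×10⁷ = 1.955 kg
In short ton: 1.955 / 907.185 = 0.00215502 short ton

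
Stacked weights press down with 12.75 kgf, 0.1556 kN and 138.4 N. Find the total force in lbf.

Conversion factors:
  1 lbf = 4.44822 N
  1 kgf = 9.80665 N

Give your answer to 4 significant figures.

12.75 kgf × 9.80665 = 125.035 N
0.1556 kN × 1000 = 155.6 N
138.4 N (already N)
Combined: 125.035 + 155.6 + 138.4 = 419.035 N
In lbf: 419.035 / 4.44822 = 94.2028 lbf

94.20 lbf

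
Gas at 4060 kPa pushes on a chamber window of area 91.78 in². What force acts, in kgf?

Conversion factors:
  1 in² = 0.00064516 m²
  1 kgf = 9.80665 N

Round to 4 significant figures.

4060 kPa × 1000 → 4.06×10⁶ Pa
91.78 in² × 0.00064516 → 0.0592128 m²
F = P × A = 4.06×10⁶ Pa × 0.0592128 m² = 240404 N
240404 N ÷ (9.80665 N/kgf) = 24514.4 kgf

2.451×10⁴ kgf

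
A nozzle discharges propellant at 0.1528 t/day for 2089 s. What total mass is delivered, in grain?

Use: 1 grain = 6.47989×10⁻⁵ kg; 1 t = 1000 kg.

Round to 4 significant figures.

0.1528 t/day → 0.00176852 kg/s
m = ṁ × t = 0.00176852 × 2089 = 3.69444 kg
In grain: 3.69444 / 6.47989×10⁻⁵ = 57013.9 grain

5.701×10⁴ grain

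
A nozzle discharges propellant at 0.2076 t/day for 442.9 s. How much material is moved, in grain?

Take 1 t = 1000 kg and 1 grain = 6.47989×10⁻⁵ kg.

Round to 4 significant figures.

0.2076 t/day → 0.00240278 kg/s
m = ṁ × t = 0.00240278 × 442.9 = 1.06419 kg
In grain: 1.06419 / 6.47989×10⁻⁵ = 16423 grain

1.642×10⁴ grain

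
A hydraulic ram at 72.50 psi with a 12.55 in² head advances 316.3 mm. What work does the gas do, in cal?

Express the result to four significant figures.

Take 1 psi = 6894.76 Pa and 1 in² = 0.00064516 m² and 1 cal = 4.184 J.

72.50 psi → 499870 Pa
12.55 in² → 0.00809676 m²
F = P × A = 499870 × 0.00809676 = 4047.33 N
316.3 mm → 0.3163 m
W = F × d = 4047.33 × 0.3163 = 1280.17 J
In cal: 1280.17 / 4.184 = 305.968 cal

306.0 cal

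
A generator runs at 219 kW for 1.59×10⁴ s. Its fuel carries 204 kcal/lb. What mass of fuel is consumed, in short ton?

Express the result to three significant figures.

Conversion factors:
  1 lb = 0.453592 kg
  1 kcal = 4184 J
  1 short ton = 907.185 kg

2.04 short ton

219 kW → 219000 W
E = P × t = 219000 × 15900 = 3.4821×10⁹ J
204 kcal/lb → 1.88173×10⁶ J/kg
m = E / e_s = 3.4821×10⁹ / 1.88173×10⁶ = 1850.48 kg
In short ton: 1850.48 / 907.185 = 2.0398 short ton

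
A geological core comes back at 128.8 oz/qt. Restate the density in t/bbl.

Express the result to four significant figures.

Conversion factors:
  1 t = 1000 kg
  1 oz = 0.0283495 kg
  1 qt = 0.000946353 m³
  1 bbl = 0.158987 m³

128.8 oz/qt × 0.0283495 kg/oz ÷ 0.000946353 m³/qt = 3858.41 kg/m³
3858.41 kg/m³ ÷ 1000 kg/t × 0.158987 m³/bbl = 0.613437 t/bbl

0.6134 t/bbl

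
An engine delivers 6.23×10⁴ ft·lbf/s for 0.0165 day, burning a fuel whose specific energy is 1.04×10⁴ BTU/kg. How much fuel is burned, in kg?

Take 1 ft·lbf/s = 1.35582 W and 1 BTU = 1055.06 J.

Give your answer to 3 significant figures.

11.0 kg

6.23×10⁴ ft·lbf/s → 84467.6 W
0.0165 day → 1425.6 s
E = P × t = 84467.6 × 1425.6 = 1.20417×10⁸ J
1.04×10⁴ BTU/kg → 1.09726×10⁷ J/kg
m = E / e_s = 1.20417×10⁸ / 1.09726×10⁷ = 10.9743 kg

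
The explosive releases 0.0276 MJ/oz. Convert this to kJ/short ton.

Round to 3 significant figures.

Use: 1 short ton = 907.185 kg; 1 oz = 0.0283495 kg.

8.83×10⁵ kJ/short ton

0.0276 MJ/oz × 1000000 J/MJ ÷ 0.0283495 kg/oz = 973562 J/kg
973562 J/kg ÷ 1000 J/kJ × 907.185 kg/short ton = 883201 kJ/short ton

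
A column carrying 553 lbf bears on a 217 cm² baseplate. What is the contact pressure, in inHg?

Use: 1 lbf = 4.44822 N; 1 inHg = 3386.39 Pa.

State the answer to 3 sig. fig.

553 lbf × 4.44822 → 2459.87 N
217 cm² × 0.0001 → 0.0217 m²
P = F / A = 2459.87 N / 0.0217 m² = 113358 Pa
113358 Pa ÷ (3386.39 Pa/inHg) = 33.4746 inHg

33.5 inHg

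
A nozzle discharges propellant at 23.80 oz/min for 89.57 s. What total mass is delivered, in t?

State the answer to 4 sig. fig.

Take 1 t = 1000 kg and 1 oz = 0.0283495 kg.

0.001007 t

23.80 oz/min → 0.0112453 kg/s
m = ṁ × t = 0.0112453 × 89.57 = 1.00724 kg
In t: 1.00724 / 1000 = 0.00100724 t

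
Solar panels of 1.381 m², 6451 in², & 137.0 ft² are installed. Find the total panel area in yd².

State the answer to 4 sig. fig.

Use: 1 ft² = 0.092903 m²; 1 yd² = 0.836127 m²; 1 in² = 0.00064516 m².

1.381 m² (already m²)
6451 in² × 0.00064516 → 4.16193 m²
137.0 ft² × 0.092903 → 12.7277 m²
Combined: 1.381 + 4.16193 + 12.7277 = 18.2706 m²
In yd²: 18.2706 / 0.836127 = 21.8515 yd²

21.85 yd²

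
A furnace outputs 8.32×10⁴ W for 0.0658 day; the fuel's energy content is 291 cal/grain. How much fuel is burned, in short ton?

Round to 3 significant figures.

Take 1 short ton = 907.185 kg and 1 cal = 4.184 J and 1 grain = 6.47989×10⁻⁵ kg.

0.0277 short ton

0.0658 day → 5685.12 s
E = P × t = 83200 × 5685.12 = 4.73002×10⁸ J
291 cal/grain → 1.87896×10⁷ J/kg
m = E / e_s = 4.73002×10⁸ / 1.87896×10⁷ = 25.1736 kg
In short ton: 25.1736 / 907.185 = 0.0277491 short ton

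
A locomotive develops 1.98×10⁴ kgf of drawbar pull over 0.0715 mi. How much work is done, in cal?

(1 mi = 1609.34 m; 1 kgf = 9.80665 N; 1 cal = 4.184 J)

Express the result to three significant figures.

5.34×10⁶ cal

1.98×10⁴ kgf × 9.80665 → 194172 N
0.0715 mi × 1609.34 → 115.068 m
W = F × d = 194172 N × 115.068 m = 2.2343×10⁷ J
2.2343×10⁷ J ÷ (4.184 J/cal) = 5.34011×10⁶ cal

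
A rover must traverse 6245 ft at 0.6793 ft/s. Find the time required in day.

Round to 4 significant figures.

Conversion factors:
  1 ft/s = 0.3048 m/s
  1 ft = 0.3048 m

6245 ft × 0.3048 = 1903.48 m
0.6793 ft/s × 0.3048 = 0.207051 m/s
t = d / v = 1903.48 m / 0.207051 m/s = 9193.29 s
9193.29 s ÷ (86400 s/day) = 0.106404 day

0.1064 day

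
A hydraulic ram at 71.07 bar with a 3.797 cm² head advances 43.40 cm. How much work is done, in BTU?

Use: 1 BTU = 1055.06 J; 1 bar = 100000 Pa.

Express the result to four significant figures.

1.110 BTU

71.07 bar → 7.107×10⁶ Pa
3.797 cm² → 3.797×10⁻⁴ m²
F = P × A = 7.107×10⁶ × 3.797×10⁻⁴ = 2698.53 N
43.40 cm → 0.434 m
W = F × d = 2698.53 × 0.434 = 1171.16 J
In BTU: 1171.16 / 1055.06 = 1.11004 BTU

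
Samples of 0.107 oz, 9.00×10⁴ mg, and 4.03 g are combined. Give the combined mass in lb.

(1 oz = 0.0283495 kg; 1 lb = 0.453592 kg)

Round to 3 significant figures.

0.214 lb

0.107 oz × 0.0283495 = 0.0030334 kg
9.00×10⁴ mg × 10⁻⁶ = 0.09 kg
4.03 g × 0.001 = 0.00403 kg
Total: 0.0030334 + 0.09 + 0.00403 = 0.0970634 kg
In lb: 0.0970634 / 0.453592 = 0.213988 lb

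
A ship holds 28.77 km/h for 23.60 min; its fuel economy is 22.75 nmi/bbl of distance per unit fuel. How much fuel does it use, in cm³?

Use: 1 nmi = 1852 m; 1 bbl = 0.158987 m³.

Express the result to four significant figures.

4.270×10⁴ cm³

28.77 km/h → 7.99167 m/s
23.60 min → 1416 s
d = v × t = 7.99167 × 1416 = 11316.2 m
22.75 nmi/bbl → 265009 m/m³
V = d / (distance per unit fuel) = 11316.2 / 265009 = 0.0427012 m³
In cm³: 0.0427012 / 10⁻⁶ = 42701.2 cm³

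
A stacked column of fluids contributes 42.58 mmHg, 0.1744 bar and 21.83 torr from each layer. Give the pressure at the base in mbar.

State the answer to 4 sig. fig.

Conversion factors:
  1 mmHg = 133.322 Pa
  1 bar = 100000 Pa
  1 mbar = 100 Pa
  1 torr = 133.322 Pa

260.3 mbar

42.58 mmHg × 133.322 = 5676.85 Pa
0.1744 bar × 100000 = 17440 Pa
21.83 torr × 133.322 = 2910.42 Pa
Total: 5676.85 + 17440 + 2910.42 = 26027.3 Pa
In mbar: 26027.3 / 100 = 260.273 mbar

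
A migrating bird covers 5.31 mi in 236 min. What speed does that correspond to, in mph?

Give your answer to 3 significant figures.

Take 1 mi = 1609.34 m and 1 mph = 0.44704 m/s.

1.35 mph

5.31 mi × 1609.34 = 8545.6 m
236 min × 60 = 14160 s
v = d / t = 8545.6 m / 14160 s = 0.603503 m/s
0.603503 m/s ÷ (0.44704 m/s/mph) = 1.35 mph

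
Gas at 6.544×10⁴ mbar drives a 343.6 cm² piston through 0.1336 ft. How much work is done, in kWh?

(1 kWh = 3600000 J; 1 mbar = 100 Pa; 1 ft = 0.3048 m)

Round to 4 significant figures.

0.002543 kWh

6.544×10⁴ mbar → 6.544×10⁶ Pa
343.6 cm² → 0.03436 m²
F = P × A = 6.544×10⁶ × 0.03436 = 224852 N
0.1336 ft → 0.0407213 m
W = F × d = 224852 × 0.0407213 = 9156.27 J
In kWh: 9156.27 / 3600000 = 0.00254341 kWh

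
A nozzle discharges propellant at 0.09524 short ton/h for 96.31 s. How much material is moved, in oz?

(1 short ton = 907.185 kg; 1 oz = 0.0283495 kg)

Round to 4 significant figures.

0.09524 short ton/h → 0.0240001 kg/s
m = ṁ × t = 0.0240001 × 96.31 = 2.31145 kg
In oz: 2.31145 / 0.0283495 = 81.5341 oz

81.53 oz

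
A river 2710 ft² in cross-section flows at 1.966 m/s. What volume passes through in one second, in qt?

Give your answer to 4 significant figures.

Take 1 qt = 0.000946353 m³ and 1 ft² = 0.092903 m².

2710 ft² × 0.092903 = 251.767 m²
V = v × A × t = 1.966 m/s × 251.767 m² × 1 s = 494.974 m³
494.974 m³ ÷ (0.000946353 m³/qt) = 523033 qt

5.230×10⁵ qt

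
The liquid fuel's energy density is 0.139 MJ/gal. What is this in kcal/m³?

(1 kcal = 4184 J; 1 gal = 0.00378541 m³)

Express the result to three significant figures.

0.139 MJ/gal × 1000000 J/MJ ÷ 0.00378541 m³/gal = 3.67199×10⁷ J/m³
3.67199×10⁷ J/m³ ÷ 4184 J/kcal = 8776.27 kcal/m³

8780 kcal/m³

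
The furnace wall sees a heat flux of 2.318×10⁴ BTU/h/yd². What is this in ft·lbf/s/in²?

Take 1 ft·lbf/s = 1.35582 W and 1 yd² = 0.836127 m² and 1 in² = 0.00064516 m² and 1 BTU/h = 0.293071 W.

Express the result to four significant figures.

3.866 ft·lbf/s/in²

2.318×10⁴ BTU/h/yd² × 0.293071 W/BTU/h ÷ 0.836127 m²/yd² = 8124.83 W/m²
8124.83 W/m² ÷ 1.35582 W/ft·lbf/s × 0.00064516 m²/in² = 3.86616 ft·lbf/s/in²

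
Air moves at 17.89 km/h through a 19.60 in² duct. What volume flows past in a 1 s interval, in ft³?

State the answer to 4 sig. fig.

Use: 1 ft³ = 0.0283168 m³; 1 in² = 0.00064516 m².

2.219 ft³

17.89 km/h × (1/3.6) = 4.96944 m/s
19.60 in² × 0.00064516 = 0.0126451 m²
V = v × A × t = 4.96944 m/s × 0.0126451 m² × 1 s = 0.0628391 m³
0.0628391 m³ ÷ (0.0283168 m³/ft³) = 2.21915 ft³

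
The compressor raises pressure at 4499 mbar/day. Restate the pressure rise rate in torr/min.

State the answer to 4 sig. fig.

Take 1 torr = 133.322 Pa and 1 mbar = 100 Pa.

2.343 torr/min

4499 mbar/day × 100 Pa/mbar ÷ 86400 s/day = 5.20718 Pa/s
5.20718 Pa/s ÷ 133.322 Pa/torr × 60 s/min = 2.34343 torr/min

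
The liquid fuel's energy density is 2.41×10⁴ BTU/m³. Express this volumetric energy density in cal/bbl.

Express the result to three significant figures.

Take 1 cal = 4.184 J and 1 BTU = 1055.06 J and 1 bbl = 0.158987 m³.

2.41×10⁴ BTU/m³ × 1055.06 J/BTU = 2.54269×10⁷ J/m³
2.54269×10⁷ J/m³ ÷ 4.184 J/cal × 0.158987 m³/bbl = 966192 cal/bbl

9.66×10⁵ cal/bbl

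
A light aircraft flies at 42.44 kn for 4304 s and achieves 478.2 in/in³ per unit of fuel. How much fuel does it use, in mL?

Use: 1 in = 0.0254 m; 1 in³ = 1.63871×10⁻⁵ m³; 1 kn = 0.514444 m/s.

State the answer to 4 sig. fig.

1.268×10⁵ mL

42.44 kn → 21.833 m/s
d = v × t = 21.833 × 4304 = 93969.2 m
478.2 in/in³ → 741210 m/m³
V = d / (distance per unit fuel) = 93969.2 / 741210 = 0.126778 m³
In mL: 0.126778 / 10⁻⁶ = 126778 mL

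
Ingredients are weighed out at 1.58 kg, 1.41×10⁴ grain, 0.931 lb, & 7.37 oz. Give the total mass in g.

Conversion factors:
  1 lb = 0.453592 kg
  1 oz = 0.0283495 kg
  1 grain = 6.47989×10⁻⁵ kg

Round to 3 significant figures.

3120 g

1.58 kg (already kg)
1.41×10⁴ grain × 6.47989×10⁻⁵ = 0.913664 kg
0.931 lb × 0.453592 = 0.422294 kg
7.37 oz × 0.0283495 = 0.208936 kg
Combined: 1.58 + 0.913664 + 0.422294 + 0.208936 = 3.12489 kg
In g: 3.12489 / 0.001 = 3124.89 g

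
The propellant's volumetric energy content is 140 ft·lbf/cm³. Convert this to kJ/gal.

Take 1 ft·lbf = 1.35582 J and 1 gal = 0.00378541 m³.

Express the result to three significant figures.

140 ft·lbf/cm³ × 1.35582 J/ft·lbf ÷ 10⁻⁶ m³/cm³ = 1.89815×10⁸ J/m³
1.89815×10⁸ J/m³ ÷ 1000 J/kJ × 0.00378541 m³/gal = 718.528 kJ/gal

719 kJ/gal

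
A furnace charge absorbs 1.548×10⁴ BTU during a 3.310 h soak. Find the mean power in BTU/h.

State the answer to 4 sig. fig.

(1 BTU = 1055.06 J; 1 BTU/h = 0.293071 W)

1.548×10⁴ BTU × 1055.06 → 1.63323×10⁷ J
3.310 h × 3600 → 11916 s
P = E / t = 1.63323×10⁷ J / 11916 s = 1370.62 W
1370.62 W ÷ (0.293071 W/BTU/h) = 4676.75 BTU/h

4677 BTU/h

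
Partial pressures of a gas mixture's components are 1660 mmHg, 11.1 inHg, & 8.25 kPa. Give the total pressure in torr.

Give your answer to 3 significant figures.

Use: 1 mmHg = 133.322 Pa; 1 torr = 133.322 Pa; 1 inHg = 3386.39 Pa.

2000 torr

1660 mmHg × 133.322 → 221315 Pa
11.1 inHg × 3386.39 → 37588.9 Pa
8.25 kPa × 1000 → 8250 Pa
Sum: 221315 + 37588.9 + 8250 = 267154 Pa
In torr: 267154 / 133.322 = 2003.83 torr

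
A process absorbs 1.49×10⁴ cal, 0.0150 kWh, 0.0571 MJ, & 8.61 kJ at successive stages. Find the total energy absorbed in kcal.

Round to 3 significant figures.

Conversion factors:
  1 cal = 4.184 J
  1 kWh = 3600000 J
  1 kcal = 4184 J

1.49×10⁴ cal × 4.184 → 62341.6 J
0.0150 kWh × 3600000 → 54000 J
0.0571 MJ × 1000000 → 57100 J
8.61 kJ × 1000 → 8610 J
Combined: 62341.6 + 54000 + 57100 + 8610 = 182052 J
In kcal: 182052 / 4184 = 43.5115 kcal

43.5 kcal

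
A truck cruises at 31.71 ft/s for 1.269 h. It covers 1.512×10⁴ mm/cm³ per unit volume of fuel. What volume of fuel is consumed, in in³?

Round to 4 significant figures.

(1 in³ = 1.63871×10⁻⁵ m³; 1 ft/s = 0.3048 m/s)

31.71 ft/s → 9.66521 m/s
1.269 h → 4568.4 s
d = v × t = 9.66521 × 4568.4 = 44154.5 m
1.512×10⁴ mm/cm³ → 1.512×10⁷ m/m³
V = d / (distance per unit fuel) = 44154.5 / 1.512×10⁷ = 0.00292027 m³
In in³: 0.00292027 / 1.63871×10⁻⁵ = 178.205 in³

178.2 in³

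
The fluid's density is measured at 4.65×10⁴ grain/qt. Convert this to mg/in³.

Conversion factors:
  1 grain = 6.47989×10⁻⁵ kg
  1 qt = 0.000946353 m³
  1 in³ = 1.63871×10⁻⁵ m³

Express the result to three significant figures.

4.65×10⁴ grain/qt × 6.47989×10⁻⁵ kg/grain ÷ 0.000946353 m³/qt = 3183.96 kg/m³
3183.96 kg/m³ ÷ 10⁻⁶ kg/mg × 1.63871×10⁻⁵ m³/in³ = 52175.9 mg/in³

5.22×10⁴ mg/in³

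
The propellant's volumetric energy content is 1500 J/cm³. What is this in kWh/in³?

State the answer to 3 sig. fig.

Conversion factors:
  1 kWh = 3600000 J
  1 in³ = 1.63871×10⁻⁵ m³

1500 J/cm³ ÷ 10⁻⁶ m³/cm³ = 1.5×10⁹ J/m³
1.5×10⁹ J/m³ ÷ 3600000 J/kWh × 1.63871×10⁻⁵ m³/in³ = 0.00682796 kWh/in³

0.00683 kWh/in³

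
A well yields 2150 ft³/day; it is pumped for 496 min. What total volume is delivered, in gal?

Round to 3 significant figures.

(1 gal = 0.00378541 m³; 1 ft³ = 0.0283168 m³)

5540 gal

2150 ft³/day → 7.04643×10⁻⁴ m³/s
496 min → 29760 s
V = Q × t = 7.04643×10⁻⁴ × 29760 = 20.9702 m³
In gal: 20.9702 / 0.00378541 = 5539.74 gal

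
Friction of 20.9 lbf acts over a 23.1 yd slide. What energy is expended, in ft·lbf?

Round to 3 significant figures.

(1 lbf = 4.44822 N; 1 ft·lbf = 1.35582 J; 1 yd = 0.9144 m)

20.9 lbf × 4.44822 → 92.9678 N
23.1 yd × 0.9144 → 21.1226 m
W = F × d = 92.9678 N × 21.1226 m = 1963.72 J
1963.72 J ÷ (1.35582 J/ft·lbf) = 1448.36 ft·lbf

1450 ft·lbf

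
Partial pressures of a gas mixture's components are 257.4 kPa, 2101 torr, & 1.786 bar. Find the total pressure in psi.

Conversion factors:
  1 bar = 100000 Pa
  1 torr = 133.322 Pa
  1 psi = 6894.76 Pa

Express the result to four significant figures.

257.4 kPa × 1000 → 257400 Pa
2101 torr × 133.322 → 280110 Pa
1.786 bar × 100000 → 178600 Pa
Total: 257400 + 280110 + 178600 = 716110 Pa
In psi: 716110 / 6894.76 = 103.863 psi

103.9 psi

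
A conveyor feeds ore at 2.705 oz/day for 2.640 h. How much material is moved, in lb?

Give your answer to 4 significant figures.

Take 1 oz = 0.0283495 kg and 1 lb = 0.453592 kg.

2.705 oz/day → 8.87562×10⁻⁷ kg/s
2.640 h → 9504 s
m = ṁ × t = 8.87562×10⁻⁷ × 9504 = 0.00843539 kg
In lb: 0.00843539 / 0.453592 = 0.0185969 lb

0.01860 lb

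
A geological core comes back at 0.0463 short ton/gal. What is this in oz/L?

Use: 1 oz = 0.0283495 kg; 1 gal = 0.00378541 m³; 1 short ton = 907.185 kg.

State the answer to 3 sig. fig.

391 oz/L

0.0463 short ton/gal × 907.185 kg/short ton ÷ 0.00378541 m³/gal = 11095.9 kg/m³
11095.9 kg/m³ ÷ 0.0283495 kg/oz × 0.001 m³/L = 391.397 oz/L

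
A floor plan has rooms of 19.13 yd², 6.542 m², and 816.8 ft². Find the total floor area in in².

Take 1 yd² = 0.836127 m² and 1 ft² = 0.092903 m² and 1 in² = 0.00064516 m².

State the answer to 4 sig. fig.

1.526×10⁵ in²

19.13 yd² × 0.836127 = 15.9951 m²
6.542 m² (already m²)
816.8 ft² × 0.092903 = 75.8832 m²
Combined: 15.9951 + 6.542 + 75.8832 = 98.4203 m²
In in²: 98.4203 / 0.00064516 = 152552 in²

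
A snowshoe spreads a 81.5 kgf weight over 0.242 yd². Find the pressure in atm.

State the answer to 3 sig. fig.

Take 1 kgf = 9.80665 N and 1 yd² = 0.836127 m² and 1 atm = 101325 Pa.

0.0390 atm

81.5 kgf × 9.80665 → 799.242 N
0.242 yd² × 0.836127 → 0.202343 m²
P = F / A = 799.242 N / 0.202343 m² = 3949.94 Pa
3949.94 Pa ÷ (101325 Pa/atm) = 0.0389829 atm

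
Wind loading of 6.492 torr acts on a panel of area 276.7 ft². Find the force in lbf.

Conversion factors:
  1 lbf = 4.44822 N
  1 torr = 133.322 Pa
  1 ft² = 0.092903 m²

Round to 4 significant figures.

6.492 torr × 133.322 = 865.526 Pa
276.7 ft² × 0.092903 = 25.7063 m²
F = P × A = 865.526 Pa × 25.7063 m² = 22249.5 N
22249.5 N ÷ (4.44822 N/lbf) = 5001.89 lbf

5002 lbf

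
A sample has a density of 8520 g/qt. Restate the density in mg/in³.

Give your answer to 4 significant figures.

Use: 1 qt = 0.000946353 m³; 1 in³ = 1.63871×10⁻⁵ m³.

1.475×10⁵ mg/in³

8520 g/qt × 0.001 kg/g ÷ 0.000946353 m³/qt = 9002.98 kg/m³
9002.98 kg/m³ ÷ 10⁻⁶ kg/mg × 1.63871×10⁻⁵ m³/in³ = 147533 mg/in³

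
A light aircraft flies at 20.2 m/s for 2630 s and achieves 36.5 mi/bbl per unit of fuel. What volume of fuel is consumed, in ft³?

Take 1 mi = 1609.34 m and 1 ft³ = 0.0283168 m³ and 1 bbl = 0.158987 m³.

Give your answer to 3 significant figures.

5.08 ft³

d = v × t = 20.2 × 2630 = 53126 m
36.5 mi/bbl → 369470 m/m³
V = d / (distance per unit fuel) = 53126 / 369470 = 0.14379 m³
In ft³: 0.14379 / 0.0283168 = 5.0779 ft³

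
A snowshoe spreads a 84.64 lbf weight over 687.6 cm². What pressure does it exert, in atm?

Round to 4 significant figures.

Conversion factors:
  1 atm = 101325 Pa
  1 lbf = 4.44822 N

84.64 lbf × 4.44822 = 376.497 N
687.6 cm² × 0.0001 = 0.06876 m²
P = F / A = 376.497 N / 0.06876 m² = 5475.52 Pa
5475.52 Pa ÷ (101325 Pa/atm) = 0.0540392 atm

0.05404 atm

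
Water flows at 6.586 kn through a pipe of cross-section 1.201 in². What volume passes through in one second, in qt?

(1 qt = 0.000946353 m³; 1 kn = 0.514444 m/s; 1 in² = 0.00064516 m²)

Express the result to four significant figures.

2.774 qt

6.586 kn × 0.514444 → 3.38813 m/s
1.201 in² × 0.00064516 → 7.74837×10⁻⁴ m²
V = v × A × t = 3.38813 m/s × 7.74837×10⁻⁴ m² × 1 s = 0.00262525 m³
0.00262525 m³ ÷ (0.000946353 m³/qt) = 2.77407 qt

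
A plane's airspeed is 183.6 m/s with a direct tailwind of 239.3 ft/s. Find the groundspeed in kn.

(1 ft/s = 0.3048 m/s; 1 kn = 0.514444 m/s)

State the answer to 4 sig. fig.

183.6 m/s (already m/s)
239.3 ft/s × 0.3048 = 72.9386 m/s
Sum: 183.6 + 72.9386 = 256.539 m/s
In kn: 256.539 / 0.514444 = 498.672 kn

498.7 kn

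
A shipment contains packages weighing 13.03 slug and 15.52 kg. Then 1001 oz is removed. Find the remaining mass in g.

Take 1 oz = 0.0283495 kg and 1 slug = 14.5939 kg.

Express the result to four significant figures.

13.03 slug × 14.5939 → 190.159 kg
15.52 kg (already kg)
1001 oz × 0.0283495 → 28.3778 kg
Sum: 190.159 + 15.52 − 28.3778 = 177.301 kg
In g: 177.301 / 0.001 = 177301 g

1.773×10⁵ g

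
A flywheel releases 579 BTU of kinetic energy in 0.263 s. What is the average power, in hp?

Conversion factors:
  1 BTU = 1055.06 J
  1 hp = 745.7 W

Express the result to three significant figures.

579 BTU × 1055.06 = 610880 J
P = E / t = 610880 J / 0.263 s = 2.32274×10⁶ W
2.32274×10⁶ W ÷ (745.7 W/hp) = 3114.85 hp

3110 hp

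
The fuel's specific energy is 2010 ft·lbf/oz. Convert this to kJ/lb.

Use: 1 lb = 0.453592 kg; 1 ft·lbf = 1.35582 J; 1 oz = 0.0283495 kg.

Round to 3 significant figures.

2010 ft·lbf/oz × 1.35582 J/ft·lbf ÷ 0.0283495 kg/oz = 96128.6 J/kg
96128.6 J/kg ÷ 1000 J/kJ × 0.453592 kg/lb = 43.6032 kJ/lb

43.6 kJ/lb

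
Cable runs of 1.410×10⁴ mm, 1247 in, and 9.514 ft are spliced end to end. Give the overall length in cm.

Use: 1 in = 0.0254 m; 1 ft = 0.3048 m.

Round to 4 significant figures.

4867 cm

1.410×10⁴ mm × 0.001 → 14.1 m
1247 in × 0.0254 → 31.6738 m
9.514 ft × 0.3048 → 2.89987 m
Total: 14.1 + 31.6738 + 2.89987 = 48.6737 m
In cm: 48.6737 / 0.01 = 4867.37 cm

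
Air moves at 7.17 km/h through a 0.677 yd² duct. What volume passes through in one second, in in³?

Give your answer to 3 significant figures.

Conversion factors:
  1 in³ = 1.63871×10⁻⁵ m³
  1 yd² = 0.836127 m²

6.88×10⁴ in³

7.17 km/h × (1/3.6) → 1.99167 m/s
0.677 yd² × 0.836127 → 0.566058 m²
V = v × A × t = 1.99167 m/s × 0.566058 m² × 1 s = 1.1274 m³
1.1274 m³ ÷ (1.63871×10⁻⁵ m³/in³) = 68798 in³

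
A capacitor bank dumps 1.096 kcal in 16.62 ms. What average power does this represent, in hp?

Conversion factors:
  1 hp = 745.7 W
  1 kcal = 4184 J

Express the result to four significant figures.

1.096 kcal × 4184 → 4585.66 J
16.62 ms × 0.001 → 0.01662 s
P = E / t = 4585.66 J / 0.01662 s = 275912 W
275912 W ÷ (745.7 W/hp) = 370.004 hp

370.0 hp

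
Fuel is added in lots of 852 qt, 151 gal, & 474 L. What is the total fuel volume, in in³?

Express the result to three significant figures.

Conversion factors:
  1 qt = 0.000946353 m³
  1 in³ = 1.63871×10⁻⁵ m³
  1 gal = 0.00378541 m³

1.13×10⁵ in³

852 qt × 0.000946353 = 0.806293 m³
151 gal × 0.00378541 = 0.571597 m³
474 L × 0.001 = 0.474 m³
Total: 0.806293 + 0.571597 + 0.474 = 1.85189 m³
In in³: 1.85189 / 1.63871×10⁻⁵ = 113009 in³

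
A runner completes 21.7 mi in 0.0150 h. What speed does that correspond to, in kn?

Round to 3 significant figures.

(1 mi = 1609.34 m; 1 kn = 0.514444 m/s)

21.7 mi × 1609.34 = 34922.7 m
0.0150 h × 3600 = 54 s
v = d / t = 34922.7 m / 54 s = 646.717 m/s
646.717 m/s ÷ (0.514444 m/s/kn) = 1257.12 kn

1260 kn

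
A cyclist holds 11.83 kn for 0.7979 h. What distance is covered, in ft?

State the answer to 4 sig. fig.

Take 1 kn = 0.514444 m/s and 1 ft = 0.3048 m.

5.735×10⁴ ft

11.83 kn × 0.514444 = 6.08587 m/s
0.7979 h × 3600 = 2872.44 s
d = v × t = 6.08587 m/s × 2872.44 s = 17481.3 m
17481.3 m ÷ (0.3048 m/ft) = 57353.3 ft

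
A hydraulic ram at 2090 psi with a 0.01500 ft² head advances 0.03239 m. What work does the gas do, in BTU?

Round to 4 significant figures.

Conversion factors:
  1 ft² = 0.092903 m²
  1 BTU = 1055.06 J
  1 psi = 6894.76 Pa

2090 psi → 1.441×10⁷ Pa
0.01500 ft² → 0.00139354 m²
F = P × A = 1.441×10⁷ × 0.00139354 = 20080.9 N
W = F × d = 20080.9 × 0.03239 = 650.42 J
In BTU: 650.42 / 1055.06 = 0.616477 BTU

0.6165 BTU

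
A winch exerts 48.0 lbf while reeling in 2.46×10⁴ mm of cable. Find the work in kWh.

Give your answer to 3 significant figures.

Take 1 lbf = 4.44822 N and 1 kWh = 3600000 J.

48.0 lbf × 4.44822 → 213.515 N
2.46×10⁴ mm × 0.001 → 24.6 m
W = F × d = 213.515 N × 24.6 m = 5252.47 J
5252.47 J ÷ (3600000 J/kWh) = 0.00145902 kWh

0.00146 kWh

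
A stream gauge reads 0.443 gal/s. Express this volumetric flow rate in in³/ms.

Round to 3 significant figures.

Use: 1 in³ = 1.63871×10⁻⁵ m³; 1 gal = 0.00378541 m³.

0.443 gal/s × 0.00378541 m³/gal = 0.00167694 m³/s
0.00167694 m³/s ÷ 1.63871×10⁻⁵ m³/in³ × 0.001 s/ms = 0.102333 in³/ms

0.102 in³/ms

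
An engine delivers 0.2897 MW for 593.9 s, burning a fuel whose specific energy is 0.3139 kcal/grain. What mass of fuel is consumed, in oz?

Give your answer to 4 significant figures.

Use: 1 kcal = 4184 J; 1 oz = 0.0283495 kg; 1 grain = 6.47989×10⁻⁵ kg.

299.4 oz

0.2897 MW → 289700 W
E = P × t = 289700 × 593.9 = 1.72053×10⁸ J
0.3139 kcal/grain → 2.02682×10⁷ J/kg
m = E / e_s = 1.72053×10⁸ / 2.02682×10⁷ = 8.48881 kg
In oz: 8.48881 / 0.0283495 = 299.434 oz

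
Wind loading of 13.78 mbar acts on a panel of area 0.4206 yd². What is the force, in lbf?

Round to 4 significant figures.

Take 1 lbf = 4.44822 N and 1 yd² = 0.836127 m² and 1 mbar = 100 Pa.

108.9 lbf

13.78 mbar × 100 = 1378 Pa
0.4206 yd² × 0.836127 = 0.351675 m²
F = P × A = 1378 Pa × 0.351675 m² = 484.608 N
484.608 N ÷ (4.44822 N/lbf) = 108.944 lbf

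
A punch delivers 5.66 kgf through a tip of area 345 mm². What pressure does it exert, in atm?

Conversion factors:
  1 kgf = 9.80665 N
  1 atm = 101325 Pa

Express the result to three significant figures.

5.66 kgf × 9.80665 = 55.5056 N
345 mm² × 10⁻⁶ = 3.45×10⁻⁴ m²
P = F / A = 55.5056 N / 3.45×10⁻⁴ m² = 160886 Pa
160886 Pa ÷ (101325 Pa/atm) = 1.58782 atm

1.59 atm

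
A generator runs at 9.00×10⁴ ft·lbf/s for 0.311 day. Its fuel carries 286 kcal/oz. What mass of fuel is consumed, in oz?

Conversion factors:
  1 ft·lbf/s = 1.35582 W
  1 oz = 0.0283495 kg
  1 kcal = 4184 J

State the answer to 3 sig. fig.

9.00×10⁴ ft·lbf/s → 122024 W
0.311 day → 26870.4 s
E = P × t = 122024 × 26870.4 = 3.27883×10⁹ J
286 kcal/oz → 4.22097×10⁷ J/kg
m = E / e_s = 3.27883×10⁹ / 4.22097×10⁷ = 77.6795 kg
In oz: 77.6795 / 0.0283495 = 2740.07 oz

2740 oz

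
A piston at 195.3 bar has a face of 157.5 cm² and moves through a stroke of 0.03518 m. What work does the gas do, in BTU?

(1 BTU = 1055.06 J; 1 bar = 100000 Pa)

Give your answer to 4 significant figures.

195.3 bar → 1.953×10⁷ Pa
157.5 cm² → 0.01575 m²
F = P × A = 1.953×10⁷ × 0.01575 = 307598 N
W = F × d = 307598 × 0.03518 = 10821.3 J
In BTU: 10821.3 / 1055.06 = 10.2566 BTU

10.26 BTU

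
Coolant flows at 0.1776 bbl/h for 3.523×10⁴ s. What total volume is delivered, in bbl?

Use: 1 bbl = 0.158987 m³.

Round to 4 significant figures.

1.738 bbl

0.1776 bbl/h → 7.84336×10⁻⁶ m³/s
V = Q × t = 7.84336×10⁻⁶ × 35230 = 0.276322 m³
In bbl: 0.276322 / 0.158987 = 1.73802 bbl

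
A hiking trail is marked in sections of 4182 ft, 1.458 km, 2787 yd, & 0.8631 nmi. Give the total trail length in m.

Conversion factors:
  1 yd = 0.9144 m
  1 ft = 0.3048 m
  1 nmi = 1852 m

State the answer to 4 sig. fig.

6880 m

4182 ft × 0.3048 = 1274.67 m
1.458 km × 1000 = 1458 m
2787 yd × 0.9144 = 2548.43 m
0.8631 nmi × 1852 = 1598.46 m
Sum: 1274.67 + 1458 + 2548.43 + 1598.46 = 6879.56 m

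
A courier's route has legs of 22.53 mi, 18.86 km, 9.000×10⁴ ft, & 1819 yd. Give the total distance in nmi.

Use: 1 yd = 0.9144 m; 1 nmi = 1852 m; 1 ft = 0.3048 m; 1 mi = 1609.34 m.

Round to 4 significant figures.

45.47 nmi

22.53 mi × 1609.34 → 36258.4 m
18.86 km × 1000 → 18860 m
9.000×10⁴ ft × 0.3048 → 27432 m
1819 yd × 0.9144 → 1663.29 m
Total: 36258.4 + 18860 + 27432 + 1663.29 = 84213.7 m
In nmi: 84213.7 / 1852 = 45.4718 nmi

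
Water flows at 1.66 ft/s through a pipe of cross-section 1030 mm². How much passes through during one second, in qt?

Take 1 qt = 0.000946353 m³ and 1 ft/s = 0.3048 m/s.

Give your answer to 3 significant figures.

1.66 ft/s × 0.3048 = 0.505968 m/s
1030 mm² × 10⁻⁶ = 0.00103 m²
V = v × A × t = 0.505968 m/s × 0.00103 m² × 1 s = 5.21147×10⁻⁴ m³
5.21147×10⁻⁴ m³ ÷ (0.000946353 m³/qt) = 0.55069 qt

0.551 qt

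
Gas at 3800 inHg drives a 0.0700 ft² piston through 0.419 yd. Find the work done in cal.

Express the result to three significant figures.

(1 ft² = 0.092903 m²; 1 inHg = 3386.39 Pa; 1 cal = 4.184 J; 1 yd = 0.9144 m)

3800 inHg → 1.28683×10⁷ Pa
0.0700 ft² → 0.00650321 m²
F = P × A = 1.28683×10⁷ × 0.00650321 = 83685.3 N
0.419 yd → 0.383134 m
W = F × d = 83685.3 × 0.383134 = 32062.7 J
In cal: 32062.7 / 4.184 = 7663.17 cal

7660 cal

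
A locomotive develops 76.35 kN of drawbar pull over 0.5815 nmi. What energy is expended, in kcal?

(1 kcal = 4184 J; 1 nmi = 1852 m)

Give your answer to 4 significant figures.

76.35 kN × 1000 → 76350 N
0.5815 nmi × 1852 → 1076.94 m
W = F × d = 76350 N × 1076.94 m = 8.22244×10⁷ J
8.22244×10⁷ J ÷ (4184 J/kcal) = 19652.1 kcal

1.965×10⁴ kcal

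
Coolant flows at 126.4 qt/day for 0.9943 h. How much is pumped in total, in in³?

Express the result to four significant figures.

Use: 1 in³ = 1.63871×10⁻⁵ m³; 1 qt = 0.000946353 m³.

302.4 in³

126.4 qt/day → 1.38448×10⁻⁶ m³/s
0.9943 h → 3579.48 s
V = Q × t = 1.38448×10⁻⁶ × 3579.48 = 0.00495572 m³
In in³: 0.00495572 / 1.63871×10⁻⁵ = 302.416 in³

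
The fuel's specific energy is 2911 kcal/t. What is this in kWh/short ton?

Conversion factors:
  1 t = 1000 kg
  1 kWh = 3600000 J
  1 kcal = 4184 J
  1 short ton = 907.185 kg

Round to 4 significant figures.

3.069 kWh/short ton

2911 kcal/t × 4184 J/kcal ÷ 1000 kg/t = 12179.6 J/kg
12179.6 J/kg ÷ 3600000 J/kWh × 907.185 kg/short ton = 3.06921 kWh/short ton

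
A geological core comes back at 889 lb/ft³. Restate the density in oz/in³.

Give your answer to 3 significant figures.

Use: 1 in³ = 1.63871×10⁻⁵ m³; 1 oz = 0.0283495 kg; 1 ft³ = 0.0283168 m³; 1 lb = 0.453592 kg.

889 lb/ft³ × 0.453592 kg/lb ÷ 0.0283168 m³/ft³ = 14240.4 kg/m³
14240.4 kg/m³ ÷ 0.0283495 kg/oz × 1.63871×10⁻⁵ m³/in³ = 8.2315 oz/in³

8.23 oz/in³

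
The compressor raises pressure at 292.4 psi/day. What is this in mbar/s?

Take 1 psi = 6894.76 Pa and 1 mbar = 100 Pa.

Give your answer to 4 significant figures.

0.2333 mbar/s

292.4 psi/day × 6894.76 Pa/psi ÷ 86400 s/day = 23.3337 Pa/s
23.3337 Pa/s ÷ 100 Pa/mbar = 0.233337 mbar/s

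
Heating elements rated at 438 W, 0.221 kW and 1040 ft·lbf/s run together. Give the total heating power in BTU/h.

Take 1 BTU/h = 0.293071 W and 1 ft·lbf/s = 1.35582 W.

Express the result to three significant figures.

7060 BTU/h

438 W (already W)
0.221 kW × 1000 = 221 W
1040 ft·lbf/s × 1.35582 = 1410.05 W
Combined: 438 + 221 + 1410.05 = 2069.05 W
In BTU/h: 2069.05 / 0.293071 = 7059.89 BTU/h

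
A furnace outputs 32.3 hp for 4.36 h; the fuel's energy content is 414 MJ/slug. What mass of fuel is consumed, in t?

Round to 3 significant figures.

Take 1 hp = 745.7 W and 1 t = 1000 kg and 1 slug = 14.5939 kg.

32.3 hp → 24086.1 W
4.36 h → 15696 s
E = P × t = 24086.1 × 15696 = 3.78055×10⁸ J
414 MJ/slug → 2.8368×10⁷ J/kg
m = E / e_s = 3.78055×10⁸ / 2.8368×10⁷ = 13.3268 kg
In t: 13.3268 / 1000 = 0.0133268 t

0.0133 t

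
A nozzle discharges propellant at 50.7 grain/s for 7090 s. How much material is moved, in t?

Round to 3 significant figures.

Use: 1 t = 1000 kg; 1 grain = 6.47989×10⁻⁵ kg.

0.0233 t

50.7 grain/s → 0.0032853 kg/s
m = ṁ × t = 0.0032853 × 7090 = 23.2928 kg
In t: 23.2928 / 1000 = 0.0232928 t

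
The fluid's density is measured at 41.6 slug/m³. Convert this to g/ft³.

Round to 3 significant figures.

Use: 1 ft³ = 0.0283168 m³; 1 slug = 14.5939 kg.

1.72×10⁴ g/ft³

41.6 slug/m³ × 14.5939 kg/slug = 607.106 kg/m³
607.106 kg/m³ ÷ 0.001 kg/g × 0.0283168 m³/ft³ = 17191.3 g/ft³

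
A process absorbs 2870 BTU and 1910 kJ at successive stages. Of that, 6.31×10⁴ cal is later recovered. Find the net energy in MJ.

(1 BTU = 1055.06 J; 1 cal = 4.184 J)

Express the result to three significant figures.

4.67 MJ

2870 BTU × 1055.06 → 3.02802×10⁶ J
1910 kJ × 1000 → 1.91×10⁶ J
6.31×10⁴ cal × 4.184 → 264010 J
Net: 3.02802×10⁶ + 1.91×10⁶ − 264010 = 4.67401×10⁶ J
In MJ: 4.67401×10⁶ / 1000000 = 4.67401 MJ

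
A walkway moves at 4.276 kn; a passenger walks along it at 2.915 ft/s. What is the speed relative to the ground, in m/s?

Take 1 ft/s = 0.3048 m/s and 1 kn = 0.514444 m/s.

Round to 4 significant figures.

3.088 m/s

4.276 kn × 0.514444 → 2.19976 m/s
2.915 ft/s × 0.3048 → 0.888492 m/s
Combined: 2.19976 + 0.888492 = 3.08825 m/s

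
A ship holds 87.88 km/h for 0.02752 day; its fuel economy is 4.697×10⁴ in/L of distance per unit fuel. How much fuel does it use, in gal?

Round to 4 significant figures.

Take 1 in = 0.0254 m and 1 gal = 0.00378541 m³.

12.85 gal

87.88 km/h → 24.4111 m/s
0.02752 day → 2377.73 s
d = v × t = 24.4111 × 2377.73 = 58043 m
4.697×10⁴ in/L → 1.19304×10⁶ m/m³
V = d / (distance per unit fuel) = 58043 / 1.19304×10⁶ = 0.0486513 m³
In gal: 0.0486513 / 0.00378541 = 12.8523 gal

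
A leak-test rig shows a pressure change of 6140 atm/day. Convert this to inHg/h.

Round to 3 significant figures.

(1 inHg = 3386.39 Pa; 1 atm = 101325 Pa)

6140 atm/day × 101325 Pa/atm ÷ 86400 s/day = 7200.64 Pa/s
7200.64 Pa/s ÷ 3386.39 Pa/inHg × 3600 s/h = 7654.85 inHg/h

7650 inHg/h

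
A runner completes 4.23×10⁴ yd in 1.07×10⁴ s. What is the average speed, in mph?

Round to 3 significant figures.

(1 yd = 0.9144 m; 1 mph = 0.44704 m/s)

4.23×10⁴ yd × 0.9144 → 38679.1 m
v = d / t = 38679.1 m / 10700 s = 3.61487 m/s
3.61487 m/s ÷ (0.44704 m/s/mph) = 8.08623 mph

8.09 mph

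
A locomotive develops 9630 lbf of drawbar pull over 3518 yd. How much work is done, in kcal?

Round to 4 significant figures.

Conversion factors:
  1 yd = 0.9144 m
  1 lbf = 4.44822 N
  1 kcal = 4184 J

3.293×10⁴ kcal

9630 lbf × 4.44822 → 42836.4 N
3518 yd × 0.9144 → 3216.86 m
W = F × d = 42836.4 N × 3216.86 m = 1.37799×10⁸ J
1.37799×10⁸ J ÷ (4184 J/kcal) = 32934.8 kcal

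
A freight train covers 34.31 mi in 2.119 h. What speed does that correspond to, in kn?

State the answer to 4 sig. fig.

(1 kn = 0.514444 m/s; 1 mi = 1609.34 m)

34.31 mi × 1609.34 → 55216.5 m
2.119 h × 3600 → 7628.4 s
v = d / t = 55216.5 m / 7628.4 s = 7.23828 m/s
7.23828 m/s ÷ (0.514444 m/s/kn) = 14.0701 kn

14.07 kn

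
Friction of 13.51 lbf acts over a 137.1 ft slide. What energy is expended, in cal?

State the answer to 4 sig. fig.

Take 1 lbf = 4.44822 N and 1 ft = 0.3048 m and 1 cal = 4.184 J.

13.51 lbf × 4.44822 = 60.0955 N
137.1 ft × 0.3048 = 41.7881 m
W = F × d = 60.0955 N × 41.7881 m = 2511.28 J
2511.28 J ÷ (4.184 J/cal) = 600.21 cal

600.2 cal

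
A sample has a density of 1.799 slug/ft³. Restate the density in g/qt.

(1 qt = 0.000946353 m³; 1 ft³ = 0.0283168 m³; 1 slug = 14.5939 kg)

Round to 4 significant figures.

877.4 g/qt

1.799 slug/ft³ × 14.5939 kg/slug ÷ 0.0283168 m³/ft³ = 927.168 kg/m³
927.168 kg/m³ ÷ 0.001 kg/g × 0.000946353 m³/qt = 877.428 g/qt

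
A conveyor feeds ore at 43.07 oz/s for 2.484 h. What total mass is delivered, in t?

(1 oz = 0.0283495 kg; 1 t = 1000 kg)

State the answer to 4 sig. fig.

10.92 t

43.07 oz/s → 1.22101 kg/s
2.484 h → 8942.4 s
m = ṁ × t = 1.22101 × 8942.4 = 10918.8 kg
In t: 10918.8 / 1000 = 10.9188 t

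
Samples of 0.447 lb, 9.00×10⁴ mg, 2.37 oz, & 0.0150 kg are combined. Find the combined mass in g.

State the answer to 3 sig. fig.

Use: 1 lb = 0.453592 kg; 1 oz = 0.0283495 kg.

375 g

0.447 lb × 0.453592 = 0.202756 kg
9.00×10⁴ mg × 10⁻⁶ = 0.09 kg
2.37 oz × 0.0283495 = 0.0671883 kg
0.0150 kg (already kg)
Combined: 0.202756 + 0.09 + 0.0671883 + 0.015 = 0.374944 kg
In g: 0.374944 / 0.001 = 374.944 g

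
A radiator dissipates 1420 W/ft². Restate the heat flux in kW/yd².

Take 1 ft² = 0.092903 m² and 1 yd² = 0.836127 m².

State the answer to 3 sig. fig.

1420 W/ft² ÷ 0.092903 m²/ft² = 15284.8 W/m²
15284.8 W/m² ÷ 1000 W/kW × 0.836127 m²/yd² = 12.78 kW/yd²

12.8 kW/yd²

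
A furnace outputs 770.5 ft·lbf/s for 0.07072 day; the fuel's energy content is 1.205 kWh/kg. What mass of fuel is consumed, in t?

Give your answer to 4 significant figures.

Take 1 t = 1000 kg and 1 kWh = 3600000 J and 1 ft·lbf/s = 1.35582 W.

770.5 ft·lbf/s → 1044.66 W
0.07072 day → 6110.21 s
E = P × t = 1044.66 × 6110.21 = 6.38309×10⁶ J
1.205 kWh/kg → 4.338×10⁶ J/kg
m = E / e_s = 6.38309×10⁶ / 4.338×10⁶ = 1.47144 kg
In t: 1.47144 / 1000 = 0.00147144 t

0.001471 t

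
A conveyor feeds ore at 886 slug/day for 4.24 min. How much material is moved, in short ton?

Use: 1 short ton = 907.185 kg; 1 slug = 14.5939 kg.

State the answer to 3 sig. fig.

886 slug/day → 0.149655 kg/s
4.24 min → 254.4 s
m = ṁ × t = 0.149655 × 254.4 = 38.0722 kg
In short ton: 38.0722 / 907.185 = 0.0419674 short ton

0.0420 short ton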